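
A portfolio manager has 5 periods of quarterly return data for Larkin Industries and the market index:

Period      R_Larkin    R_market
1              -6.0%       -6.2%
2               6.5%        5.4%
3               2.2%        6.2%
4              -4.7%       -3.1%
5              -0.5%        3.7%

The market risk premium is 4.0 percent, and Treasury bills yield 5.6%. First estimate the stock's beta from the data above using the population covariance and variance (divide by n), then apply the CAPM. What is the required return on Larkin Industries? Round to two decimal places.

Mean R_i = (-6.0 + 6.5 + 2.2 − 4.7 − 0.5) / 5 = -0.5000%
Mean R_m = (-6.2 + 5.4 + 6.2 − 3.1 + 3.7) / 5 = 1.2000%
Σ(R_i − R̄_i)(R_m − R̄_m) = 101.6600  ⇒  Cov = 101.6600 / 5 = 20.3320
Σ(R_m − R̄_m)² = 122.1400  ⇒  Var(R_m) = 122.1400 / 5 = 24.4280
β = Cov / Var(R_m) = 20.3320 / 24.4280 = 0.8323
E(R) = R_f + β × MRP = 5.6% + 0.8323 × 4.0% = 8.93%

8.93%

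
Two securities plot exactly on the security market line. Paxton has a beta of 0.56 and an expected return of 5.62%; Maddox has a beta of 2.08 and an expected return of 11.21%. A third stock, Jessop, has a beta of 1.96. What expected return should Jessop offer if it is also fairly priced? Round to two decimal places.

10.77%

MRP (SML slope) = (11.21% − 5.62%) / (2.08 − 0.56) = 5.59% / 1.52 = 3.6776%
R_f (intercept) = 5.62% − 0.56 × 3.6776% = 3.5605%
E(R_Jessop) = R_f + β × MRP = 3.5605% + 1.96 × 3.6776% = 10.77%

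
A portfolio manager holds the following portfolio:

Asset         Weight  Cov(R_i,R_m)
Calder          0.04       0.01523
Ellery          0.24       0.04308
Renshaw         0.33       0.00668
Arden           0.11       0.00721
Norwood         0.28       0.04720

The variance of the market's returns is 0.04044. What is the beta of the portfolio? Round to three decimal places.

β_Calder = 0.01523 / 0.04044 = 0.3766
β_Ellery = 0.04308 / 0.04044 = 1.0653
β_Renshaw = 0.00668 / 0.04044 = 0.1652
β_Arden = 0.00721 / 0.04044 = 0.1783
β_Norwood = 0.04720 / 0.04044 = 1.1672
β_P = Σ w_i β_i = 0.04×0.3766 + 0.24×1.0653 + 0.33×0.1652 + 0.11×0.1783 + 0.28×1.1672 = 0.6717

0.672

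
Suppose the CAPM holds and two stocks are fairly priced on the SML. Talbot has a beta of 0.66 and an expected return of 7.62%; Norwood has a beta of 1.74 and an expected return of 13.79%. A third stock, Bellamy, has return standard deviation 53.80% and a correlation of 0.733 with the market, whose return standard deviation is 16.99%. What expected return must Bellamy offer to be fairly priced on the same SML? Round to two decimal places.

17.11%

MRP = (13.79% − 7.62%) / (1.74 − 0.66) = 5.7130%
R_f = 7.62% − 0.66 × 5.7130% = 3.8494%
β_Bellamy = ρ·σ_i/σ_m = 0.733 × 53.80 / 16.99 = 2.3211
E(R_Bellamy) = R_f + β × MRP = 3.8494% + 2.3211 × 5.7130% = 17.11%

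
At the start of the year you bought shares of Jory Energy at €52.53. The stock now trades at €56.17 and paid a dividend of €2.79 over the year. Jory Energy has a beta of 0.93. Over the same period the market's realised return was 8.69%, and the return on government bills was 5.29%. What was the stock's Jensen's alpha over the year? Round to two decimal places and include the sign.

+3.79%

Realised HPR = (P1 + D1 − P0) / P0 = (56.17 + 2.79 − 52.53) / 52.53 = 6.43 / 52.53 = 12.2406%
MRP = 8.69% − 5.29% = 3.40%
CAPM required = R_f + β·MRP = 5.29% + 0.93 × 3.40% = 8.4520%
α = realised − required = 12.2406% − 8.4520% = +3.79%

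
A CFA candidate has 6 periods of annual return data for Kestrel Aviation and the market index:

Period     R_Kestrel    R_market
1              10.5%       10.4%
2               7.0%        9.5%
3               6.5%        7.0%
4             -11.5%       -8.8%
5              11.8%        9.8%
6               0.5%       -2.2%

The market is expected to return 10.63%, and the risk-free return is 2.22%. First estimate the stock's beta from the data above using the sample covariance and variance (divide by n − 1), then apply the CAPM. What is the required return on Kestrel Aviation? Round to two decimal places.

11.03%

Mean R_i = (10.5 + 7.0 + 6.5 − 11.5 + 11.8 + 0.5) / 6 = 4.1333%
Mean R_m = (10.4 + 9.5 + 7.0 − 8.8 + 9.8 − 2.2) / 6 = 4.2833%
Σ(R_i − R̄_i)(R_m − R̄_m) = 330.7133  ⇒  Cov = 330.7133 / 5 = 66.1427
Σ(R_m − R̄_m)² = 315.6483  ⇒  Var(R_m) = 315.6483 / 5 = 63.1297
β = Cov / Var(R_m) = 66.1427 / 63.1297 = 1.0477
MRP = 10.63% − 2.22% = 8.41%
E(R) = R_f + β × MRP = 2.22% + 1.0477 × 8.41% = 11.03%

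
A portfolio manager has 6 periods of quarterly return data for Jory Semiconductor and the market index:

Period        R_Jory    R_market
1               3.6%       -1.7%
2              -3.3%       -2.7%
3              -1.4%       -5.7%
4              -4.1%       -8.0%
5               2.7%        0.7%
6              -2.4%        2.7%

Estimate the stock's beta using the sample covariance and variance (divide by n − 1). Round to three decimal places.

0.344

Mean R_i = (3.6 − 3.3 − 1.4 − 4.1 + 2.7 − 2.4) / 6 = -0.8167%
Mean R_m = (-1.7 − 2.7 − 5.7 − 8.0 + 0.7 + 2.7) / 6 = -2.4500%
Σ(R_i − R̄_i)(R_m − R̄_m) = 26.9750  ⇒  Cov = 26.9750 / 5 = 5.3950
Σ(R_m − R̄_m)² = 78.4350  ⇒  Var(R_m) = 78.4350 / 5 = 15.6870
β = Cov / Var(R_m) = 5.3950 / 15.6870 = 0.3439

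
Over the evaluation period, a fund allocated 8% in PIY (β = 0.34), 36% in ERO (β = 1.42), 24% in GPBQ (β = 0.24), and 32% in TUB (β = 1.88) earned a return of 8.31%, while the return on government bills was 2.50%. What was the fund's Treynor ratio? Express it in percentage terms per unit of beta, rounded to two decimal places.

β_P = 0.08×0.34 + 0.36×1.42 + 0.24×0.24 + 0.32×1.88 = 1.1976
Treynor = (R_P − R_f) / β_P = (8.31% − 2.50%) / 1.1976 = 5.81% / 1.1976 = 4.85%

4.85%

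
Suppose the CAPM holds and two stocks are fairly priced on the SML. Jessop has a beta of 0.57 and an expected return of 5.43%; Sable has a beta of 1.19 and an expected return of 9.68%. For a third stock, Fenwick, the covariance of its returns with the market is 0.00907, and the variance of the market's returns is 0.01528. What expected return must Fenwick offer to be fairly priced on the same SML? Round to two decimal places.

MRP = (9.68% − 5.43%) / (1.19 − 0.57) = 6.8548%
R_f = 5.43% − 0.57 × 6.8548% = 1.5228%
β_Fenwick = Cov / Var(R_m) = 0.00907 / 0.01528 = 0.5936
E(R_Fenwick) = R_f + β × MRP = 1.5228% + 0.5936 × 6.8548% = 5.59%

5.59%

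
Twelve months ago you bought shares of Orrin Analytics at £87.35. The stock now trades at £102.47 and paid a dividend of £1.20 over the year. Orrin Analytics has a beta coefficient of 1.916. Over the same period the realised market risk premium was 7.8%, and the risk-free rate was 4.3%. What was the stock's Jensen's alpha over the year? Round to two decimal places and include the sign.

Realised HPR = (P1 + D1 − P0) / P0 = (102.47 + 1.20 − 87.35) / 87.35 = 16.32 / 87.35 = 18.6835%
CAPM required = R_f + β·MRP = 4.3% + 1.916 × 7.8% = 19.2448%
α = realised − required = 18.6835% − 19.2448% = -0.56%

-0.56%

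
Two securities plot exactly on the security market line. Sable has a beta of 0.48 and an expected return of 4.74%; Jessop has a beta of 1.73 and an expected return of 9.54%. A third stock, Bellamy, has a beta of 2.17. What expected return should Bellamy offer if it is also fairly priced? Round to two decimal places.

MRP (SML slope) = (9.54% − 4.74%) / (1.73 − 0.48) = 4.80% / 1.25 = 3.8400%
R_f (intercept) = 4.74% − 0.48 × 3.8400% = 2.8968%
E(R_Bellamy) = R_f + β × MRP = 2.8968% + 2.17 × 3.8400% = 11.23%

11.23%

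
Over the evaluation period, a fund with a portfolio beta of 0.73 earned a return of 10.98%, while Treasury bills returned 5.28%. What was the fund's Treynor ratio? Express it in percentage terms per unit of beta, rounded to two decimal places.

Treynor = (R_P − R_f) / β_P = (10.98% − 5.28%) / 0.7300 = 5.70% / 0.7300 = 7.81%

7.81%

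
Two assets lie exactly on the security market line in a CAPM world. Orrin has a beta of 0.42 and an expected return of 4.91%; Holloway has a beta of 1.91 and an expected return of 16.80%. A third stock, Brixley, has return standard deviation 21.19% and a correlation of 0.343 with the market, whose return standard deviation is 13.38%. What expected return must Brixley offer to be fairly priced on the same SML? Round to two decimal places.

5.89%

MRP = (16.80% − 4.91%) / (1.91 − 0.42) = 7.9799%
R_f = 4.91% − 0.42 × 7.9799% = 1.5584%
β_Brixley = ρ·σ_i/σ_m = 0.343 × 21.19 / 13.38 = 0.5432
E(R_Brixley) = R_f + β × MRP = 1.5584% + 0.5432 × 7.9799% = 5.89%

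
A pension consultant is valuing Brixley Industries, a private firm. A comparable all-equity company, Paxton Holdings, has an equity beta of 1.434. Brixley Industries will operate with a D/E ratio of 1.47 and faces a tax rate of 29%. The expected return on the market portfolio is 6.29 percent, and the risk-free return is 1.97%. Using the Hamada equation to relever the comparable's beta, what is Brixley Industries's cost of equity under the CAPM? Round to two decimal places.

14.63%

β_L = β_U × [1 + (1 − t)(D/E)] = 1.434 × [1 + (1 − 0.29) × 1.47]
    = 1.434 × [1 + 0.71 × 1.47] = 1.434 × 2.0437 = 2.9307
MRP = 6.29% − 1.97% = 4.32%
E(R) = R_f + β_L × MRP = 1.97% + 2.9307 × 4.32% = 14.63%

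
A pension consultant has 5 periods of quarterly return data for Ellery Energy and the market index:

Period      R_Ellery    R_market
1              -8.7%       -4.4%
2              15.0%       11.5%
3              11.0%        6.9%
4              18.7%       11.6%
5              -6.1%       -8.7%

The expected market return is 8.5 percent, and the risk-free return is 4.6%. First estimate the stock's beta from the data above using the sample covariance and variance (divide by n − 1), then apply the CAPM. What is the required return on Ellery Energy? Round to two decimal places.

9.64%

Mean R_i = (-8.7 + 15.0 + 11.0 + 18.7 − 6.1) / 5 = 5.9800%
Mean R_m = (-4.4 + 11.5 + 6.9 + 11.6 − 8.7) / 5 = 3.3800%
Σ(R_i − R̄_i)(R_m − R̄_m) = 455.6080  ⇒  Cov = 455.6080 / 4 = 113.9020
Σ(R_m − R̄_m)² = 352.3480  ⇒  Var(R_m) = 352.3480 / 4 = 88.0870
β = Cov / Var(R_m) = 113.9020 / 88.0870 = 1.2931
MRP = 8.5% − 4.6% = 3.90%
E(R) = R_f + β × MRP = 4.6% + 1.2931 × 3.9% = 9.64%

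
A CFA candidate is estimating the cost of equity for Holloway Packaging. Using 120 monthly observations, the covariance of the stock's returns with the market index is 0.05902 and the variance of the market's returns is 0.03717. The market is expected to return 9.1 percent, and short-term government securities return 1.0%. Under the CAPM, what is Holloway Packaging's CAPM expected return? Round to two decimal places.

β = Cov(R_i, R_m) / Var(R_m) = 0.05902 / 0.03717 = 1.5878
MRP = 9.1% − 1.0% = 8.10%
E(R) = R_f + β × MRP = 1.0% + 1.5878 × 8.1% = 13.86%

13.86%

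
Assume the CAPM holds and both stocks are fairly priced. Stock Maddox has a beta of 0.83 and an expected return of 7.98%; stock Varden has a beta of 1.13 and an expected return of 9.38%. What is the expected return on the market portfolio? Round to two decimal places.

Both satisfy E(R) = R_f + β·MRP, so the slope of the SML is
MRP = (9.38% − 7.98%) / (1.13 − 0.83) = 1.40% / 0.30 = 4.6667%
R_f = E(R_Maddox) − β_Maddox·MRP = 7.98% − 0.83 × 4.6667% = 4.1066%
E(R_m) = R_f + MRP = 4.1066% + 4.6667% = 8.77%

8.77%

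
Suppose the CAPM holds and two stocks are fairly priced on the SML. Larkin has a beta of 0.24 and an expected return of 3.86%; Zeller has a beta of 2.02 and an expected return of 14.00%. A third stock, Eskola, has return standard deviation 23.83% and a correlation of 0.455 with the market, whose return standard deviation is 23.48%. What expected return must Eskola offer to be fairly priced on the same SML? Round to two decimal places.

5.12%

MRP = (14.00% − 3.86%) / (2.02 − 0.24) = 5.6966%
R_f = 3.86% − 0.24 × 5.6966% = 2.4928%
β_Eskola = ρ·σ_i/σ_m = 0.455 × 23.83 / 23.48 = 0.4618
E(R_Eskola) = R_f + β × MRP = 2.4928% + 0.4618 × 5.6966% = 5.12%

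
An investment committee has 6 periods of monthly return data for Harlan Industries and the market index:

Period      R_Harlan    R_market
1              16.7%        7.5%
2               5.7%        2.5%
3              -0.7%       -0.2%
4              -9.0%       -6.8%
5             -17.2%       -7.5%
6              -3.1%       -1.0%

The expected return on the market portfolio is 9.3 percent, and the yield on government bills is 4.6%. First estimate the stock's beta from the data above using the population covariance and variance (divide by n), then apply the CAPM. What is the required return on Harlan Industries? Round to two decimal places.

Mean R_i = (16.7 + 5.7 − 0.7 − 9.0 − 17.2 − 3.1) / 6 = -1.2667%
Mean R_m = (7.5 + 2.5 − 0.2 − 6.8 − 7.5 − 1.0) / 6 = -0.9167%
Σ(R_i − R̄_i)(R_m − R̄_m) = 325.9733  ⇒  Cov = 325.9733 / 6 = 54.3289
Σ(R_m − R̄_m)² = 160.9883  ⇒  Var(R_m) = 160.9883 / 6 = 26.8314
β = Cov / Var(R_m) = 54.3289 / 26.8314 = 2.0248
MRP = 9.3% − 4.6% = 4.70%
E(R) = R_f + β × MRP = 4.6% + 2.0248 × 4.7% = 14.12%

14.12%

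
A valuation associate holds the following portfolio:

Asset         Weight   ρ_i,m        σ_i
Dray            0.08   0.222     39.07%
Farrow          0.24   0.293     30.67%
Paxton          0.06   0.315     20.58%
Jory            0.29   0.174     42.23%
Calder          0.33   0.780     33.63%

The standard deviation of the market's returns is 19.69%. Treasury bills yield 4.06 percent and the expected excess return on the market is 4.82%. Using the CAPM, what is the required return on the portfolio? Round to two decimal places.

β_Dray = 0.222 × 39.07% / 19.69% = 0.4405
β_Farrow = 0.293 × 30.67% / 19.69% = 0.4564
β_Paxton = 0.315 × 20.58% / 19.69% = 0.3292
β_Jory = 0.174 × 42.23% / 19.69% = 0.3732
β_Calder = 0.780 × 33.63% / 19.69% = 1.3322
β_P = Σ w_i β_i = 0.08×0.4405 + 0.24×0.4564 + 0.06×0.3292 + 0.29×0.3732 + 0.33×1.3322 = 0.7124
E(R_P) = R_f + β_P × MRP = 4.06% + 0.7124 × 4.82% = 7.49%

7.49%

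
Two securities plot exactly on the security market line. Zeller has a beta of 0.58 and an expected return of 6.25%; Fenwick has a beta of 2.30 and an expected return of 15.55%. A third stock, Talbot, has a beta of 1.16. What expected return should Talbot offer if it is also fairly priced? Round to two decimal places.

9.39%

MRP (SML slope) = (15.55% − 6.25%) / (2.30 − 0.58) = 9.30% / 1.72 = 5.4070%
R_f (intercept) = 6.25% − 0.58 × 5.4070% = 3.1139%
E(R_Talbot) = R_f + β × MRP = 3.1139% + 1.16 × 5.4070% = 9.39%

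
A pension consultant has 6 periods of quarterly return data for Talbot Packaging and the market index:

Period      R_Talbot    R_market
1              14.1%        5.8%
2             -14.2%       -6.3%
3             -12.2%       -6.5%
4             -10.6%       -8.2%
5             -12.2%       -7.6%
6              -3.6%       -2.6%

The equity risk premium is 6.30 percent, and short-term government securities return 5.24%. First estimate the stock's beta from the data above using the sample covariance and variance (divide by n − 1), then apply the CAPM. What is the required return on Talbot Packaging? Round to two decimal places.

17.66%

Mean R_i = (14.1 − 14.2 − 12.2 − 10.6 − 12.2 − 3.6) / 6 = -6.4500%
Mean R_m = (5.8 − 6.3 − 6.5 − 8.2 − 7.6 − 2.6) / 6 = -4.2333%
Σ(R_i − R̄_i)(R_m − R̄_m) = 275.7100  ⇒  Cov = 275.7100 / 5 = 55.1420
Σ(R_m − R̄_m)² = 139.8133  ⇒  Var(R_m) = 139.8133 / 5 = 27.9627
β = Cov / Var(R_m) = 55.1420 / 27.9627 = 1.9720
E(R) = R_f + β × MRP = 5.24% + 1.9720 × 6.30% = 17.66%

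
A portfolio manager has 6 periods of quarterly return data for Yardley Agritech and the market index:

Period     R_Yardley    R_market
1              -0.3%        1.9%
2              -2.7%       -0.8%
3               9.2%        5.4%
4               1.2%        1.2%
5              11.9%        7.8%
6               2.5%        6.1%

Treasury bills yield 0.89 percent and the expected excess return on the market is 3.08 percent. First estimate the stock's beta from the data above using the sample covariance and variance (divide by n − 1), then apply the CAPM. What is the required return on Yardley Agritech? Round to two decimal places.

5.49%

Mean R_i = (-0.3 − 2.7 + 9.2 + 1.2 + 11.9 + 2.5) / 6 = 3.6333%
Mean R_m = (1.9 − 0.8 + 5.4 + 1.2 + 7.8 + 6.1) / 6 = 3.6000%
Σ(R_i − R̄_i)(R_m − R̄_m) = 82.3000  ⇒  Cov = 82.3000 / 5 = 16.4600
Σ(R_m − R̄_m)² = 55.1400  ⇒  Var(R_m) = 55.1400 / 5 = 11.0280
β = Cov / Var(R_m) = 16.4600 / 11.0280 = 1.4926
E(R) = R_f + β × MRP = 0.89% + 1.4926 × 3.08% = 5.49%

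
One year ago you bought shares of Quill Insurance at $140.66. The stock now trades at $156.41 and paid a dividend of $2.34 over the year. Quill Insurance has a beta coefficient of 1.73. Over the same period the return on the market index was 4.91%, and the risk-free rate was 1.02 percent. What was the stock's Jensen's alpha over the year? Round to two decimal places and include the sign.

+5.11%

Realised HPR = (P1 + D1 − P0) / P0 = (156.41 + 2.34 − 140.66) / 140.66 = 18.09 / 140.66 = 12.8608%
MRP = 4.91% − 1.02% = 3.89%
CAPM required = R_f + β·MRP = 1.02% + 1.73 × 3.89% = 7.7497%
α = realised − required = 12.8608% − 7.7497% = +5.11%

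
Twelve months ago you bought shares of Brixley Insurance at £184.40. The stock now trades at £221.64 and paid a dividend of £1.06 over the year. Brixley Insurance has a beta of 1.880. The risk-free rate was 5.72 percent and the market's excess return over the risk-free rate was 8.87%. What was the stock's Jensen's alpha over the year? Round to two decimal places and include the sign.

-1.63%

Realised HPR = (P1 + D1 − P0) / P0 = (221.64 + 1.06 − 184.40) / 184.40 = 38.30 / 184.40 = 20.7701%
CAPM required = R_f + β·MRP = 5.72% + 1.880 × 8.87% = 22.39560%
α = realised − required = 20.7701% − 22.39560% = -1.63%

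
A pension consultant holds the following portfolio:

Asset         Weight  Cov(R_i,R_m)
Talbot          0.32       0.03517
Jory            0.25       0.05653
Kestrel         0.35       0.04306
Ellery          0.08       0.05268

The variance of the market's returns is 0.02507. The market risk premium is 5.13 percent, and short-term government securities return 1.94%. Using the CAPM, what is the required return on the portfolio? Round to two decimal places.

β_Talbot = 0.03517 / 0.02507 = 1.4029
β_Jory = 0.05653 / 0.02507 = 2.2549
β_Kestrel = 0.04306 / 0.02507 = 1.7176
β_Ellery = 0.05268 / 0.02507 = 2.1013
β_P = Σ w_i β_i = 0.32×1.4029 + 0.25×2.2549 + 0.35×1.7176 + 0.08×2.1013 = 1.7819
E(R_P) = R_f + β_P × MRP = 1.94% + 1.7819 × 5.13% = 11.08%

11.08%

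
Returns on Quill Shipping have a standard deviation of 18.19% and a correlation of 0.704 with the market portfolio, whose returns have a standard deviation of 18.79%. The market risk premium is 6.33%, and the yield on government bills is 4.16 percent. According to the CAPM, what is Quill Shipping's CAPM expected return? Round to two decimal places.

8.47%

β = ρ × σ_i / σ_m = 0.704 × 18.19% / 18.79% = 0.6815
E(R) = 4.16% + 0.6815 × 6.33% = 8.47%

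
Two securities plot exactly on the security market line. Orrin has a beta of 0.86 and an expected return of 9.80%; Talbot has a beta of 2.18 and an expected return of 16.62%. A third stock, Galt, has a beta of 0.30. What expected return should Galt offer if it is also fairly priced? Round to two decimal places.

6.91%

MRP (SML slope) = (16.62% − 9.80%) / (2.18 − 0.86) = 6.82% / 1.32 = 5.1667%
R_f (intercept) = 9.80% − 0.86 × 5.1667% = 5.3566%
E(R_Galt) = R_f + β × MRP = 5.3566% + 0.30 × 5.1667% = 6.91%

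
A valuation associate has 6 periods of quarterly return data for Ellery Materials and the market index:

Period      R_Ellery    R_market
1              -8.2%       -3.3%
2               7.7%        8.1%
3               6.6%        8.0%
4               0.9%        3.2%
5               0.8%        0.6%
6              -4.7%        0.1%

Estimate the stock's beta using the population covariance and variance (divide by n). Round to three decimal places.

Mean R_i = (-8.2 + 7.7 + 6.6 + 0.9 + 0.8 − 4.7) / 6 = 0.5167%
Mean R_m = (-3.3 + 8.1 + 8.0 + 3.2 + 0.6 + 0.1) / 6 = 2.7833%
Σ(R_i − R̄_i)(R_m − R̄_m) = 136.4917  ⇒  Cov = 136.4917 / 6 = 22.7486
Σ(R_m − R̄_m)² = 104.6283  ⇒  Var(R_m) = 104.6283 / 6 = 17.4381
β = Cov / Var(R_m) = 22.7486 / 17.4381 = 1.3045

1.305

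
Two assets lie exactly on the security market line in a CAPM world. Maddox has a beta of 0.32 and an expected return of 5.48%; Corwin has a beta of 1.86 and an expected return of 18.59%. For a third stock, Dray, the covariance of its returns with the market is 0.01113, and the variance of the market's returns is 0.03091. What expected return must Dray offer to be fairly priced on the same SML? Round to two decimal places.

5.82%

MRP = (18.59% − 5.48%) / (1.86 − 0.32) = 8.5130%
R_f = 5.48% − 0.32 × 8.5130% = 2.7558%
β_Dray = Cov / Var(R_m) = 0.01113 / 0.03091 = 0.3601
E(R_Dray) = R_f + β × MRP = 2.7558% + 0.3601 × 8.5130% = 5.82%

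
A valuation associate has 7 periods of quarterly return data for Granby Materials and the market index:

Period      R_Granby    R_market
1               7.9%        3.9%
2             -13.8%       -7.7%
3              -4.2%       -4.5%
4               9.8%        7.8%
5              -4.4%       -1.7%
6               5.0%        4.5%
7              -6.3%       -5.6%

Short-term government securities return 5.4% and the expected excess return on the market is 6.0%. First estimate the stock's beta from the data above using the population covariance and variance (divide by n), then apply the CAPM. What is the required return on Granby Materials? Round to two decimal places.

13.88%

Mean R_i = (7.9 − 13.8 − 4.2 + 9.8 − 4.4 + 5.0 − 6.3) / 7 = -0.8571%
Mean R_m = (3.9 − 7.7 − 4.5 + 7.8 − 1.7 + 4.5 − 5.6) / 7 = -0.4714%
Σ(R_i − R̄_i)(R_m − R̄_m) = 294.8414  ⇒  Cov = 294.8414 / 7 = 42.1202
Σ(R_m − R̄_m)² = 208.5343  ⇒  Var(R_m) = 208.5343 / 7 = 29.7906
β = Cov / Var(R_m) = 42.1202 / 29.7906 = 1.4139
E(R) = R_f + β × MRP = 5.4% + 1.4139 × 6.0% = 13.88%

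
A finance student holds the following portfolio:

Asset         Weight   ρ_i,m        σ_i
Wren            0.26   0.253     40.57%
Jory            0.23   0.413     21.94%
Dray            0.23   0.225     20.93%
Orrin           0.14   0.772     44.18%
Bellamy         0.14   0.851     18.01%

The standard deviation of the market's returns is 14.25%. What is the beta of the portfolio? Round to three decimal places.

0.895

β_Wren = 0.253 × 40.57% / 14.25% = 0.7203
β_Jory = 0.413 × 21.94% / 14.25% = 0.6359
β_Dray = 0.225 × 20.93% / 14.25% = 0.3305
β_Orrin = 0.772 × 44.18% / 14.25% = 2.3935
β_Bellamy = 0.851 × 18.01% / 14.25% = 1.0755
β_P = Σ w_i β_i = 0.26×0.7203 + 0.23×0.6359 + 0.23×0.3305 + 0.14×2.3935 + 0.14×1.0755 = 0.8952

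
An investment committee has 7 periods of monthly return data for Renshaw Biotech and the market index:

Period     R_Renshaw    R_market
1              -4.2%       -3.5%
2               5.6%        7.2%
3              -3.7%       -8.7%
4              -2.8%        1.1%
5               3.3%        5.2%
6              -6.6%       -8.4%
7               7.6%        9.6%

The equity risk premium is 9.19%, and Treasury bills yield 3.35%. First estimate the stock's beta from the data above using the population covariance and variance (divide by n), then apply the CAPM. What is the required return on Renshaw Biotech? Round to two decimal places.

9.76%

Mean R_i = (-4.2 + 5.6 − 3.7 − 2.8 + 3.3 − 6.6 + 7.6) / 7 = -0.1143%
Mean R_m = (-3.5 + 7.2 − 8.7 + 1.1 + 5.2 − 8.4 + 9.6) / 7 = 0.3571%
Σ(R_i − R̄_i)(R_m − R̄_m) = 229.9757  ⇒  Cov = 229.9757 / 7 = 32.8537
Σ(R_m − R̄_m)² = 329.8571  ⇒  Var(R_m) = 329.8571 / 7 = 47.1224
β = Cov / Var(R_m) = 32.8537 / 47.1224 = 0.6972
E(R) = R_f + β × MRP = 3.35% + 0.6972 × 9.19% = 9.76%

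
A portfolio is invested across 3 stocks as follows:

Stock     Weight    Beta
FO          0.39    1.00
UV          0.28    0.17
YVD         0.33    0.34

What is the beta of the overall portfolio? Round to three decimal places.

β_P = Σ w_i β_i = 0.39×1.00 + 0.28×0.17 + 0.33×0.34 = 0.5498

0.550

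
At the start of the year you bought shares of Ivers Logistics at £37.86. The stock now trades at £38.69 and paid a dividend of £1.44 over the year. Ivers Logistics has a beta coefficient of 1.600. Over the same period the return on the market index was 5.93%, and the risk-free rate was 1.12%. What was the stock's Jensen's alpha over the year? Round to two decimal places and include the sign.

-2.82%

Realised HPR = (P1 + D1 − P0) / P0 = (38.69 + 1.44 − 37.86) / 37.86 = 2.27 / 37.86 = 5.9958%
MRP = 5.93% − 1.12% = 4.81%
CAPM required = R_f + β·MRP = 1.12% + 1.600 × 4.81% = 8.81600%
α = realised − required = 5.9958% − 8.81600% = -2.82%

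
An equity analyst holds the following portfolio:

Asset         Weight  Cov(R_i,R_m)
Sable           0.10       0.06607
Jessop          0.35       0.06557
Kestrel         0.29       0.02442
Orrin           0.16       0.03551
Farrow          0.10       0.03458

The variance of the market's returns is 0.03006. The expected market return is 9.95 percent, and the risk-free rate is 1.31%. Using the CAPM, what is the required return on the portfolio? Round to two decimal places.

14.47%

β_Sable = 0.06607 / 0.03006 = 2.1979
β_Jessop = 0.06557 / 0.03006 = 2.1813
β_Kestrel = 0.02442 / 0.03006 = 0.8124
β_Orrin = 0.03551 / 0.03006 = 1.1813
β_Farrow = 0.03458 / 0.03006 = 1.1504
β_P = Σ w_i β_i = 0.10×2.1979 + 0.35×2.1813 + 0.29×0.8124 + 0.16×1.1813 + 0.10×1.1504 = 1.5229
MRP = 9.95% − 1.31% = 8.64%
E(R_P) = R_f + β_P × MRP = 1.31% + 1.5229 × 8.64% = 14.47%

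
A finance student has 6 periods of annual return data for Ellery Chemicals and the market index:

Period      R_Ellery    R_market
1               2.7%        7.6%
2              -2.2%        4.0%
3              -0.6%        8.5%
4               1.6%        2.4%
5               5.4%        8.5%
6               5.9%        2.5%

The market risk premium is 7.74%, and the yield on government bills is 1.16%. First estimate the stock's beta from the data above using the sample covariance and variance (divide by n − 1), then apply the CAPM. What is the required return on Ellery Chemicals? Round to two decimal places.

1.10%

Mean R_i = (2.7 − 2.2 − 0.6 + 1.6 + 5.4 + 5.9) / 6 = 2.1333%
Mean R_m = (7.6 + 4.0 + 8.5 + 2.4 + 8.5 + 2.5) / 6 = 5.5833%
Σ(R_i − R̄_i)(R_m − R̄_m) = -0.3567  ⇒  Cov = -0.3567 / 5 = -0.0713
Σ(R_m − R̄_m)² = 43.2283  ⇒  Var(R_m) = 43.2283 / 5 = 8.6457
β = Cov / Var(R_m) = -0.0713 / 8.6457 = -0.0082
E(R) = R_f + β × MRP = 1.16% + -0.0082 × 7.74% = 1.10%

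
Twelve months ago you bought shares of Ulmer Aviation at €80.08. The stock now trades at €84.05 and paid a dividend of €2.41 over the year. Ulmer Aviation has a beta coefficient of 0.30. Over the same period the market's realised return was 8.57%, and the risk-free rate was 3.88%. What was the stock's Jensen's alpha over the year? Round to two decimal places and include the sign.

+2.68%

Realised HPR = (P1 + D1 − P0) / P0 = (84.05 + 2.41 − 80.08) / 80.08 = 6.38 / 80.08 = 7.9670%
MRP = 8.57% − 3.88% = 4.69%
CAPM required = R_f + β·MRP = 3.88% + 0.30 × 4.69% = 5.2870%
α = realised − required = 7.9670% − 5.2870% = +2.68%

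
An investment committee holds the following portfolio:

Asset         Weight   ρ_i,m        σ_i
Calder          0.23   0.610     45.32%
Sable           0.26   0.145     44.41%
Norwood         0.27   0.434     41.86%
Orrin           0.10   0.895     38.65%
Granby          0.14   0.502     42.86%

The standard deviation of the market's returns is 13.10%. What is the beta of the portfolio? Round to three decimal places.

β_Calder = 0.610 × 45.32% / 13.10% = 2.1103
β_Sable = 0.145 × 44.41% / 13.10% = 0.4916
β_Norwood = 0.434 × 41.86% / 13.10% = 1.3868
β_Orrin = 0.895 × 38.65% / 13.10% = 2.6406
β_Granby = 0.502 × 42.86% / 13.10% = 1.6424
β_P = Σ w_i β_i = 0.23×2.1103 + 0.26×0.4916 + 0.27×1.3868 + 0.10×2.6406 + 0.14×1.6424 = 1.4816

1.482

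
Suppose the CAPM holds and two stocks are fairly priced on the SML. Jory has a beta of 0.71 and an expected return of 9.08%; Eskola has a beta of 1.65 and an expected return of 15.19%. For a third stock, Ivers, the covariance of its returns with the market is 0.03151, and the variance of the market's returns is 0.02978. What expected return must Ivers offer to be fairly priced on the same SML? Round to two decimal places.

MRP = (15.19% − 9.08%) / (1.65 − 0.71) = 6.5000%
R_f = 9.08% − 0.71 × 6.5000% = 4.4650%
β_Ivers = Cov / Var(R_m) = 0.03151 / 0.02978 = 1.0581
E(R_Ivers) = R_f + β × MRP = 4.4650% + 1.0581 × 6.5000% = 11.34%

11.34%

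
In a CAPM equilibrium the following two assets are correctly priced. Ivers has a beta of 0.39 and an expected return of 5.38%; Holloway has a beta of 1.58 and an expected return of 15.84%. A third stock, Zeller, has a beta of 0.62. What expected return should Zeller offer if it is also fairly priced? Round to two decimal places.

MRP (SML slope) = (15.84% − 5.38%) / (1.58 − 0.39) = 10.46% / 1.19 = 8.7899%
R_f (intercept) = 5.38% − 0.39 × 8.7899% = 1.9519%
E(R_Zeller) = R_f + β × MRP = 1.9519% + 0.62 × 8.7899% = 7.40%

7.40%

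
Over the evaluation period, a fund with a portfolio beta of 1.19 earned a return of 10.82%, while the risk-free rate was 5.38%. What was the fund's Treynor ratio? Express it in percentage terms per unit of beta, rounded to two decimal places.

Treynor = (R_P − R_f) / β_P = (10.82% − 5.38%) / 1.1900 = 5.44% / 1.1900 = 4.57%

4.57%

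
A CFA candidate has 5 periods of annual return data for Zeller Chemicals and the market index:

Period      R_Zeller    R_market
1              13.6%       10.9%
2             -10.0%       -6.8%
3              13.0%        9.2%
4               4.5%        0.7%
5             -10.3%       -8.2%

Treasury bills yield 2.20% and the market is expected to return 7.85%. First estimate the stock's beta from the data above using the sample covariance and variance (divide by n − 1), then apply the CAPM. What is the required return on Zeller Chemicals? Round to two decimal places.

9.67%

Mean R_i = (13.6 − 10.0 + 13.0 + 4.5 − 10.3) / 5 = 2.1600%
Mean R_m = (10.9 − 6.8 + 9.2 + 0.7 − 8.2) / 5 = 1.1600%
Σ(R_i − R̄_i)(R_m − R̄_m) = 410.9220  ⇒  Cov = 410.9220 / 4 = 102.7305
Σ(R_m − R̄_m)² = 310.6920  ⇒  Var(R_m) = 310.6920 / 4 = 77.6730
β = Cov / Var(R_m) = 102.7305 / 77.6730 = 1.3226
MRP = 7.85% − 2.20% = 5.65%
E(R) = R_f + β × MRP = 2.20% + 1.3226 × 5.65% = 9.67%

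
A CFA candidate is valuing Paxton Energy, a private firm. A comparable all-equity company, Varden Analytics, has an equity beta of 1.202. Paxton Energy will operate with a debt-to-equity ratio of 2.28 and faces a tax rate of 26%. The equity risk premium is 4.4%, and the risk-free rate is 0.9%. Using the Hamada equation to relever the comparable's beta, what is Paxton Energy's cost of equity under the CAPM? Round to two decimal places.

15.11%

β_L = β_U × [1 + (1 − t)(D/E)] = 1.202 × [1 + (1 − 0.26) × 2.28]
    = 1.202 × [1 + 0.74 × 2.28] = 1.202 × 2.6872 = 3.2300
E(R) = R_f + β_L × MRP = 0.9% + 3.2300 × 4.4% = 15.11%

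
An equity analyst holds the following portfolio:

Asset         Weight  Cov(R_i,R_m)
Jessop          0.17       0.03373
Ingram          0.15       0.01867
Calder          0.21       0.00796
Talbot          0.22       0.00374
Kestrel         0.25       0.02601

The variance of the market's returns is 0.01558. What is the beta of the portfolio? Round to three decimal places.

1.125

β_Jessop = 0.03373 / 0.01558 = 2.1650
β_Ingram = 0.01867 / 0.01558 = 1.1983
β_Calder = 0.00796 / 0.01558 = 0.5109
β_Talbot = 0.00374 / 0.01558 = 0.2401
β_Kestrel = 0.02601 / 0.01558 = 1.6694
β_P = Σ w_i β_i = 0.17×2.1650 + 0.15×1.1983 + 0.21×0.5109 + 0.22×0.2401 + 0.25×1.6694 = 1.1253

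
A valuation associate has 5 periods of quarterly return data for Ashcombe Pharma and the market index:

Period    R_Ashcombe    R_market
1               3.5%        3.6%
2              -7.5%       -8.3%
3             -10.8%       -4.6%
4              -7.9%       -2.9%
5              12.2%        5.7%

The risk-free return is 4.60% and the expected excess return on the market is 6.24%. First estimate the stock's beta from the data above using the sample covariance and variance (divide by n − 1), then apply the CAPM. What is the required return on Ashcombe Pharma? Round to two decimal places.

13.97%

Mean R_i = (3.5 − 7.5 − 10.8 − 7.9 + 12.2) / 5 = -2.1000%
Mean R_m = (3.6 − 8.3 − 4.6 − 2.9 + 5.7) / 5 = -1.3000%
Σ(R_i − R̄_i)(R_m − R̄_m) = 203.3300  ⇒  Cov = 203.3300 / 4 = 50.8325
Σ(R_m − R̄_m)² = 135.4600  ⇒  Var(R_m) = 135.4600 / 4 = 33.8650
β = Cov / Var(R_m) = 50.8325 / 33.8650 = 1.5010
E(R) = R_f + β × MRP = 4.60% + 1.5010 × 6.24% = 13.97%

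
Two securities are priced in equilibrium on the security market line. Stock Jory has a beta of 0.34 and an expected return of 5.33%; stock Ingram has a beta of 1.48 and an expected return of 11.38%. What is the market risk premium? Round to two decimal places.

5.31%

Both satisfy E(R) = R_f + β·MRP, so the slope of the SML is
MRP = (11.38% − 5.33%) / (1.48 − 0.34) = 6.05% / 1.14 = 5.3070%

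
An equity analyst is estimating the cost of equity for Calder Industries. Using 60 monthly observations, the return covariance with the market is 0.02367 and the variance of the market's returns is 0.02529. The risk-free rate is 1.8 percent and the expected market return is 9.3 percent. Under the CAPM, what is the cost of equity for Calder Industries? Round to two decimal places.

8.82%

β = Cov(R_i, R_m) / Var(R_m) = 0.02367 / 0.02529 = 0.9359
MRP = 9.3% − 1.8% = 7.50%
E(R) = R_f + β × MRP = 1.8% + 0.9359 × 7.5% = 8.82%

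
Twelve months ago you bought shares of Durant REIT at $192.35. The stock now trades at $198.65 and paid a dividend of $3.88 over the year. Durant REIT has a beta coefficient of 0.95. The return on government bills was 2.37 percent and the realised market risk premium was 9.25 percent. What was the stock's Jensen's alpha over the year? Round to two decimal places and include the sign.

Realised HPR = (P1 + D1 − P0) / P0 = (198.65 + 3.88 − 192.35) / 192.35 = 10.18 / 192.35 = 5.2924%
CAPM required = R_f + β·MRP = 2.37% + 0.95 × 9.25% = 11.1575%
α = realised − required = 5.2924% − 11.1575% = -5.87%

-5.87%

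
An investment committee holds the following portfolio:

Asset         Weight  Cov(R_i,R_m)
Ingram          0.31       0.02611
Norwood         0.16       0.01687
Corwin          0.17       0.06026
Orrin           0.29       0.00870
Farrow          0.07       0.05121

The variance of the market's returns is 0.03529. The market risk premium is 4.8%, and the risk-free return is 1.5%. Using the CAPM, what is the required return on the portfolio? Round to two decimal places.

5.19%

β_Ingram = 0.02611 / 0.03529 = 0.7399
β_Norwood = 0.01687 / 0.03529 = 0.4780
β_Corwin = 0.06026 / 0.03529 = 1.7076
β_Orrin = 0.00870 / 0.03529 = 0.2465
β_Farrow = 0.05121 / 0.03529 = 1.4511
β_P = Σ w_i β_i = 0.31×0.7399 + 0.16×0.4780 + 0.17×1.7076 + 0.29×0.2465 + 0.07×1.4511 = 0.7692
E(R_P) = R_f + β_P × MRP = 1.5% + 0.7692 × 4.8% = 5.19%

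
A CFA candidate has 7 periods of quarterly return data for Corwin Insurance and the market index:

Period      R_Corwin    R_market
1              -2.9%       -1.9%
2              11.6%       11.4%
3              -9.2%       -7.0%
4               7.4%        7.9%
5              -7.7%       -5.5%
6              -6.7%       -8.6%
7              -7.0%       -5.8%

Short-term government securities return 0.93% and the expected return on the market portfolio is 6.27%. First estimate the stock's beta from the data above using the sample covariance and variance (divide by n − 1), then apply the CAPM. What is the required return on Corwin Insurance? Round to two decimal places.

6.44%

Mean R_i = (-2.9 + 11.6 − 9.2 + 7.4 − 7.7 − 6.7 − 7.0) / 7 = -2.0714%
Mean R_m = (-1.9 + 11.4 − 7.0 + 7.9 − 5.5 − 8.6 − 5.8) / 7 = -1.3571%
Σ(R_i − R̄_i)(R_m − R̄_m) = 381.5014  ⇒  Cov = 381.5014 / 6 = 63.5836
Σ(R_m − R̄_m)² = 369.9371  ⇒  Var(R_m) = 369.9371 / 6 = 61.6562
β = Cov / Var(R_m) = 63.5836 / 61.6562 = 1.0313
MRP = 6.27% − 0.93% = 5.34%
E(R) = R_f + β × MRP = 0.93% + 1.0313 × 5.34% = 6.44%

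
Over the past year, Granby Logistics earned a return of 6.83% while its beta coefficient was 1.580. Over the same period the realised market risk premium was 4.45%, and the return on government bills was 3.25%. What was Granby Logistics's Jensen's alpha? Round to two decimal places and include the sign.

-3.45%

CAPM benchmark = R_f + β(R_m − R_f) = 3.25% + 1.580 × 4.45% = 10.28100%
α = actual − benchmark = 6.83% − 10.28100% = -3.45%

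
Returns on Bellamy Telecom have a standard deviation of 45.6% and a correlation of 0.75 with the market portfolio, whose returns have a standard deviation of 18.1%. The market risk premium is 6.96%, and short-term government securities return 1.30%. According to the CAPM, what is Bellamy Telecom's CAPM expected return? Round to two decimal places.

14.45%

β = ρ × σ_i / σ_m = 0.75 × 45.6% / 18.1% = 1.8895
E(R) = 1.30% + 1.8895 × 6.96% = 14.45%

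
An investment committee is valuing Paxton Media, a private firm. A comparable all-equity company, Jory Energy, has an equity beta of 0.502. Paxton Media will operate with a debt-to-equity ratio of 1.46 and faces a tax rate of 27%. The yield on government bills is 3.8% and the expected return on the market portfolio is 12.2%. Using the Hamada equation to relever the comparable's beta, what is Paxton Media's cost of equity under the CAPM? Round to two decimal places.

β_L = β_U × [1 + (1 − t)(D/E)] = 0.502 × [1 + (1 − 0.27) × 1.46]
    = 0.502 × [1 + 0.73 × 1.46] = 0.502 × 2.0658 = 1.0370
MRP = 12.2% − 3.8% = 8.40%
E(R) = R_f + β_L × MRP = 3.8% + 1.0370 × 8.4% = 12.51%

12.51%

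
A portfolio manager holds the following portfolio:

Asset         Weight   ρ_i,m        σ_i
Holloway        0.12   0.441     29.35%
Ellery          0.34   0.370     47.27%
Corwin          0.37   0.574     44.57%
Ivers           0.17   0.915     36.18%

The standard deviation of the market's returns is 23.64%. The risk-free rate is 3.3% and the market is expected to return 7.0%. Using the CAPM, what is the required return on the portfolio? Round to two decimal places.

β_Holloway = 0.441 × 29.35% / 23.64% = 0.5475
β_Ellery = 0.370 × 47.27% / 23.64% = 0.7398
β_Corwin = 0.574 × 44.57% / 23.64% = 1.0822
β_Ivers = 0.915 × 36.18% / 23.64% = 1.4004
β_P = Σ w_i β_i = 0.12×0.5475 + 0.34×0.7398 + 0.37×1.0822 + 0.17×1.4004 = 0.9557
MRP = 7.0% − 3.3% = 3.70%
E(R_P) = R_f + β_P × MRP = 3.3% + 0.9557 × 3.7% = 6.84%

6.84%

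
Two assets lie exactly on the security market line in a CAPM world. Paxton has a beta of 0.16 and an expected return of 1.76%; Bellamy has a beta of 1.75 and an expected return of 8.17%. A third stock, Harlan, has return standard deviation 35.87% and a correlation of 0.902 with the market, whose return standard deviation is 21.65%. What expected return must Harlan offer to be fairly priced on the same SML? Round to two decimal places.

7.14%

MRP = (8.17% − 1.76%) / (1.75 − 0.16) = 4.0314%
R_f = 1.76% − 0.16 × 4.0314% = 1.1150%
β_Harlan = ρ·σ_i/σ_m = 0.902 × 35.87 / 21.65 = 1.4944
E(R_Harlan) = R_f + β × MRP = 1.1150% + 1.4944 × 4.0314% = 7.14%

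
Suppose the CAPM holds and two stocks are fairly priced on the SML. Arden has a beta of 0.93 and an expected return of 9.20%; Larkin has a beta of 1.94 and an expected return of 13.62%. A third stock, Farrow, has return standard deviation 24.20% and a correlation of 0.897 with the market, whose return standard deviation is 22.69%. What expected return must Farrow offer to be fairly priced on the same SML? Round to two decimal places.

9.32%

MRP = (13.62% − 9.20%) / (1.94 − 0.93) = 4.3762%
R_f = 9.20% − 0.93 × 4.3762% = 5.1301%
β_Farrow = ρ·σ_i/σ_m = 0.897 × 24.20 / 22.69 = 0.9567
E(R_Farrow) = R_f + β × MRP = 5.1301% + 0.9567 × 4.3762% = 9.32%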